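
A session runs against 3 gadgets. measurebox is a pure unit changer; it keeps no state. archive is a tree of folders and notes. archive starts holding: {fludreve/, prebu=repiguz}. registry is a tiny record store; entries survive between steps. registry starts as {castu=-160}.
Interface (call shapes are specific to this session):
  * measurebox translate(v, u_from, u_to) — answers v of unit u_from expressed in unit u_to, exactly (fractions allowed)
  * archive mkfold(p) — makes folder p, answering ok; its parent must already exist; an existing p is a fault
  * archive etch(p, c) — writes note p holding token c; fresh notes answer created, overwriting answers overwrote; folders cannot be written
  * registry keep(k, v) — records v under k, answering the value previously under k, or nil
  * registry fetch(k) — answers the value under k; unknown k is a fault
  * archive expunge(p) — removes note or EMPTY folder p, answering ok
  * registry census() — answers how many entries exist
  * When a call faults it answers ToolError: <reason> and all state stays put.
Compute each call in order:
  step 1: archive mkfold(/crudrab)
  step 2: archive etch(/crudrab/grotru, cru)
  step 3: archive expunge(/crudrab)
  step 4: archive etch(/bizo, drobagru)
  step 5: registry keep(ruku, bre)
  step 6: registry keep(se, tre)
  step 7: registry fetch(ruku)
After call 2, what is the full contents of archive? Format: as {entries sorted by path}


// archive mkfold(p='/crudrab') ~> ok
// archive etch(p='/crudrab/grotru', c='cru') ~> created
// archive expunge(p='/crudrab') ~> ToolError: not empty
// archive etch(p='/bizo', c='drobagru') ~> created
// registry keep(k='ruku', v='bre') ~> nil
// registry keep(k='se', v='tre') ~> nil
// registry fetch(k='ruku') ~> bre

Answer: {crudrab/, crudrab/grotru=cru, fludreve/, prebu=repiguz}


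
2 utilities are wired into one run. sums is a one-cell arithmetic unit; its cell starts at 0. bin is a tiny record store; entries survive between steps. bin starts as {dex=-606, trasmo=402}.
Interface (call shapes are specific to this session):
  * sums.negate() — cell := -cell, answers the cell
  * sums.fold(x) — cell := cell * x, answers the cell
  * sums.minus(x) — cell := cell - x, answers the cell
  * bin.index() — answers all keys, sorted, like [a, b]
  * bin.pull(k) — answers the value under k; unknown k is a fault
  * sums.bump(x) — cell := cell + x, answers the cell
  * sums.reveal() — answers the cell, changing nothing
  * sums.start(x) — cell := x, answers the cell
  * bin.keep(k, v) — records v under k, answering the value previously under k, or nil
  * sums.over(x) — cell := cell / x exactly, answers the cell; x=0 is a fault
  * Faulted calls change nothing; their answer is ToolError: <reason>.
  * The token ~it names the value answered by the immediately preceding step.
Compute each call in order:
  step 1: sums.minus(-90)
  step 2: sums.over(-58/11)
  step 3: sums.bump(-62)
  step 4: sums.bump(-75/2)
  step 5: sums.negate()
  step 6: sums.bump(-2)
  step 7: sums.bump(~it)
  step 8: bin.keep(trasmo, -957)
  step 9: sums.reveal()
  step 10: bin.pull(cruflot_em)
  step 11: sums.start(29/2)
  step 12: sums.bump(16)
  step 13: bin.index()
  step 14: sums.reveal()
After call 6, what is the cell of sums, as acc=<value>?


-- sums.minus(x: -90) ~> 90
-- sums.over(x: -58/11) ~> -495/29
-- sums.bump(x: -62) ~> -2293/29
-- sums.bump(x: -75/2) ~> -6761/58
-- sums.negate() ~> 6761/58
-- sums.bump(x: -2) ~> 6645/58
-- sums.bump(x: ~it) ~> 6645/29
-- bin.keep(k: trasmo, v: -957) ~> 402
-- sums.reveal() ~> 6645/29
-- bin.pull(k: cruflot_em) ~> ToolError: no such key cruflot_em
-- sums.start(x: 29/2) ~> 29/2
-- sums.bump(x: 16) ~> 61/2
-- bin.index() ~> [dex, trasmo]
-- sums.reveal() ~> 61/2

Answer: acc=6645/58


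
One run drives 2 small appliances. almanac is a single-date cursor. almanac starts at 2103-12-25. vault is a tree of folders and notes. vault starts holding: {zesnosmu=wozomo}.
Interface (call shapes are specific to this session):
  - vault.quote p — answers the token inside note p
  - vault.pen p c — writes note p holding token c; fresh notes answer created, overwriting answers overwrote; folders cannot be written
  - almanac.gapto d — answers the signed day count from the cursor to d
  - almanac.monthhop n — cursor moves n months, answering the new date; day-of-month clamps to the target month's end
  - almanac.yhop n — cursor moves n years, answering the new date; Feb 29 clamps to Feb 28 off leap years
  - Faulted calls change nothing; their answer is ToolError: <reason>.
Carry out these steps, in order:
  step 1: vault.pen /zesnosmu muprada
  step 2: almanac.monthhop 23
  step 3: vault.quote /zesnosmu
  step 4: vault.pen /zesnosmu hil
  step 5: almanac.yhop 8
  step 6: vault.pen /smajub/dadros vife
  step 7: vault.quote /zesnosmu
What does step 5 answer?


Answer: 2113-11-25

Derivation:
~$ vault.pen /zesnosmu muprada
= overwrote
~$ almanac.monthhop 23
= 2105-11-25
~$ vault.quote /zesnosmu
= muprada
~$ vault.pen /zesnosmu hil
= overwrote
~$ almanac.yhop 8
= 2113-11-25
~$ vault.pen /smajub/dadros vife
= ToolError: no parent
~$ vault.quote /zesnosmu
= hil


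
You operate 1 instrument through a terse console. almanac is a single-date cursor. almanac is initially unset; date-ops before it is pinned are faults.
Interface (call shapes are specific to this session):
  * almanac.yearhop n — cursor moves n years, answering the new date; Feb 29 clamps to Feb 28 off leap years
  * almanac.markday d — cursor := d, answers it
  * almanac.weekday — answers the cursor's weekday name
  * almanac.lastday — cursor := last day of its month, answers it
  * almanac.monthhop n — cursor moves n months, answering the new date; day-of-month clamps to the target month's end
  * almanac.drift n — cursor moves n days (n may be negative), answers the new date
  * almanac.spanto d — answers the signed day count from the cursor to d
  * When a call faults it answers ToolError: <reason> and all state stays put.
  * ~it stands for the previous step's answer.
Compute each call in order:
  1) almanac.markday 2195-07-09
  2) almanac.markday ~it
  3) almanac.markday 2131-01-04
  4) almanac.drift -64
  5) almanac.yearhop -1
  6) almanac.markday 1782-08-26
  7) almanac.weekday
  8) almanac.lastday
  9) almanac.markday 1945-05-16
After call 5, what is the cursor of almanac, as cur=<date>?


Invoking almanac.markday with 2195-07-09, which returns 2195-07-09.
Invoking almanac.markday with ~it, → 2195-07-09.
I use almanac.markday with 2131-01-04, and see 2131-01-04.
I run almanac.drift with -64, — result: 2130-11-01.
Then almanac.yearhop with -1, yielding 2129-11-01.
I call almanac.markday with 1782-08-26: 1782-08-26.
Invoking almanac.weekday(), and get Monday.
Next I call almanac.lastday(), — result: 1782-08-31.
Now I run almanac.markday with 1945-05-16, and observe 1945-05-16.

Answer: cur=2129-11-01


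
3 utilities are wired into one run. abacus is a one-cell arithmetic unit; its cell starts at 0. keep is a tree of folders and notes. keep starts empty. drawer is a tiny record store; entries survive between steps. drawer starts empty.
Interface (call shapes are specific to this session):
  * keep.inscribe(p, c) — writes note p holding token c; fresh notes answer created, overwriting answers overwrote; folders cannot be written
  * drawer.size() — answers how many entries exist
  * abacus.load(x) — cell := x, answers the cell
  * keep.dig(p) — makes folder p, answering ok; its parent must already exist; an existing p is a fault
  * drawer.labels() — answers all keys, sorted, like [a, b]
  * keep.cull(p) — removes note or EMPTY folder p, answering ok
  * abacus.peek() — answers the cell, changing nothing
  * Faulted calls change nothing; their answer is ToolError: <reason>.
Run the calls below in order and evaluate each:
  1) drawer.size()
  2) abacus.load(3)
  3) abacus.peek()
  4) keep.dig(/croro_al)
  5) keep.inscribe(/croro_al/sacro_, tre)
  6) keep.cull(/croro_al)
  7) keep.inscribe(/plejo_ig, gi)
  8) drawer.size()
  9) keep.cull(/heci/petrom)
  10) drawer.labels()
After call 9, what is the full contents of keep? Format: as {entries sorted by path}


Answer: {croro_al/, croro_al/sacro_=tre, plejo_ig=gi}

Derivation:
// 1. size() -> 0
// 2. load(x→3) -> 3
// 3. peek() -> 3
// 4. dig(p→/croro_al) -> ok
// 5. inscribe(p→/croro_al/sacro_, c→tre) -> created
// 6. cull(p→/croro_al) -> ToolError: not empty
// 7. inscribe(p→/plejo_ig, c→gi) -> created
// 8. size() -> 0
// 9. cull(p→/heci/petrom) -> ToolError: not found
// 10. labels() -> []


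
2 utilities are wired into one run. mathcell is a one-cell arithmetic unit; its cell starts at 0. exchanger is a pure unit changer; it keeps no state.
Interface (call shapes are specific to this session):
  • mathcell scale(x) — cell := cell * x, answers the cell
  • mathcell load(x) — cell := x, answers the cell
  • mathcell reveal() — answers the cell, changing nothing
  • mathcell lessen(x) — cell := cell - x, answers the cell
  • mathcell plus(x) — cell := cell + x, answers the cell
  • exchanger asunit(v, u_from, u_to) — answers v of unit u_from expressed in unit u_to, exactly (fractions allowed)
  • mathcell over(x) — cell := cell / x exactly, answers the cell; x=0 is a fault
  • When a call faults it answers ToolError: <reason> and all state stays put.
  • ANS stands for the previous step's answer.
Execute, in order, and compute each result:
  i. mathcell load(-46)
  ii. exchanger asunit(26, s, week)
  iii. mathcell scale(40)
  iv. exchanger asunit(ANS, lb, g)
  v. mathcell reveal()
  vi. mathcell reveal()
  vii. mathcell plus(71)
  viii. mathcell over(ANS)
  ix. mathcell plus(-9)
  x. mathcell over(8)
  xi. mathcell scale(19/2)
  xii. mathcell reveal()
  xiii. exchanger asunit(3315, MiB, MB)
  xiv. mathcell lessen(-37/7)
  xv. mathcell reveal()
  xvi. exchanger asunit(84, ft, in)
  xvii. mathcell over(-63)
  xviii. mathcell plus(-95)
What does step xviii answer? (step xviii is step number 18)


Answer: -83731/882

Derivation:
-> mathcell load(x: -46)
<- -46
-> exchanger asunit(v: 26, u_from: s, u_to: week)
<- 13/302400
-> mathcell scale(x: 40)
<- -1840
-> exchanger asunit(v: ANS, u_from: lb, u_to: g)
<- -1043262451/1250
-> mathcell reveal()
<- -1840
-> mathcell reveal()
<- -1840
-> mathcell plus(x: 71)
<- -1769
-> mathcell over(x: ANS)
<- 1
-> mathcell plus(x: -9)
<- -8
-> mathcell over(x: 8)
<- -1
-> mathcell scale(x: 19/2)
<- -19/2
-> mathcell reveal()
<- -19/2
-> exchanger asunit(v: 3315, u_from: MiB, u_to: MB)
<- 10862592/3125
-> mathcell lessen(x: -37/7)
<- -59/14
-> mathcell reveal()
<- -59/14
-> exchanger asunit(v: 84, u_from: ft, u_to: in)
<- 1008
-> mathcell over(x: -63)
<- 59/882
-> mathcell plus(x: -95)
<- -83731/882


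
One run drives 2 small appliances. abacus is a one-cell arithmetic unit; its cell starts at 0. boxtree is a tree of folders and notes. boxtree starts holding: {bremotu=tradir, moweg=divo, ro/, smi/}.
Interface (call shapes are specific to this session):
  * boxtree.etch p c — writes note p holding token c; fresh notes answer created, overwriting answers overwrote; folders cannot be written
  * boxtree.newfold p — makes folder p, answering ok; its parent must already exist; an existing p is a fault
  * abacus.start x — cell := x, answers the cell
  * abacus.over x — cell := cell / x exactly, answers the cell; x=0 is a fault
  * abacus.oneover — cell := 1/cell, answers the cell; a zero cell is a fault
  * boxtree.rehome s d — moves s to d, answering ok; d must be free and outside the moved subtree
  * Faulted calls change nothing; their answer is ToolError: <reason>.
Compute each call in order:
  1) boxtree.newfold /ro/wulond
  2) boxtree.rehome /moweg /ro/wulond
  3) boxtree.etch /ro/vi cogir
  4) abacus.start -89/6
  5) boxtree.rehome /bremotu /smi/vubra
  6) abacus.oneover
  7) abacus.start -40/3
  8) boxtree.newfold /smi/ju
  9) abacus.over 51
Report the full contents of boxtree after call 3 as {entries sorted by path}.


Answer: {bremotu=tradir, moweg=divo, ro/, ro/vi=cogir, ro/wulond/, smi/}

Derivation:
-> boxtree.newfold(p=/ro/wulond)
<- ok
-> boxtree.rehome(s=/moweg, d=/ro/wulond)
<- ToolError: exists
-> boxtree.etch(p=/ro/vi, c=cogir)
<- created
-> abacus.start(x=-89/6)
<- -89/6
-> boxtree.rehome(s=/bremotu, d=/smi/vubra)
<- ok
-> abacus.oneover()
<- -6/89
-> abacus.start(x=-40/3)
<- -40/3
-> boxtree.newfold(p=/smi/ju)
<- ok
-> abacus.over(x=51)
<- -40/153


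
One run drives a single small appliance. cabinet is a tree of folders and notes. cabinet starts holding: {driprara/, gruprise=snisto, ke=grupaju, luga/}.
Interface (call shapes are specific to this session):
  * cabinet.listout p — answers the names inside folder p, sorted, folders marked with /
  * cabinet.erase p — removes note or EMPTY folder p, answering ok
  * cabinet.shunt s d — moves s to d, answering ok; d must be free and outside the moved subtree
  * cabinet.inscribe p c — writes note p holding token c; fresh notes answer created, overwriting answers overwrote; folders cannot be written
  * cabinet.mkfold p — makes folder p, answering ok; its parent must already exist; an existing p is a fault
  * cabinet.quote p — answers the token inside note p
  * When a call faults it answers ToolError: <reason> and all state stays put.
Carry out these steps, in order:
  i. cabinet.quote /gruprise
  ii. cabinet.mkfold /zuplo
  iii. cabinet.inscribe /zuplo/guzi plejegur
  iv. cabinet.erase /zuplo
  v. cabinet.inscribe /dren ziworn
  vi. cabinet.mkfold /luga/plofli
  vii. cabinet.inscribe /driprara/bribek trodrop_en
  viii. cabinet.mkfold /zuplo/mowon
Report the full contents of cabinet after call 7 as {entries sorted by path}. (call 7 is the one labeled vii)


;; cabinet.quote(p='/gruprise') => snisto
;; cabinet.mkfold(p='/zuplo') => ok
;; cabinet.inscribe(p='/zuplo/guzi', c='plejegur') => created
;; cabinet.erase(p='/zuplo') => ToolError: not empty
;; cabinet.inscribe(p='/dren', c='ziworn') => created
;; cabinet.mkfold(p='/luga/plofli') => ok
;; cabinet.inscribe(p='/driprara/bribek', c='trodrop_en') => created
;; cabinet.mkfold(p='/zuplo/mowon') => ok

Answer: {dren=ziworn, driprara/, driprara/bribek=trodrop_en, gruprise=snisto, ke=grupaju, luga/, luga/plofli/, zuplo/, zuplo/guzi=plejegur}


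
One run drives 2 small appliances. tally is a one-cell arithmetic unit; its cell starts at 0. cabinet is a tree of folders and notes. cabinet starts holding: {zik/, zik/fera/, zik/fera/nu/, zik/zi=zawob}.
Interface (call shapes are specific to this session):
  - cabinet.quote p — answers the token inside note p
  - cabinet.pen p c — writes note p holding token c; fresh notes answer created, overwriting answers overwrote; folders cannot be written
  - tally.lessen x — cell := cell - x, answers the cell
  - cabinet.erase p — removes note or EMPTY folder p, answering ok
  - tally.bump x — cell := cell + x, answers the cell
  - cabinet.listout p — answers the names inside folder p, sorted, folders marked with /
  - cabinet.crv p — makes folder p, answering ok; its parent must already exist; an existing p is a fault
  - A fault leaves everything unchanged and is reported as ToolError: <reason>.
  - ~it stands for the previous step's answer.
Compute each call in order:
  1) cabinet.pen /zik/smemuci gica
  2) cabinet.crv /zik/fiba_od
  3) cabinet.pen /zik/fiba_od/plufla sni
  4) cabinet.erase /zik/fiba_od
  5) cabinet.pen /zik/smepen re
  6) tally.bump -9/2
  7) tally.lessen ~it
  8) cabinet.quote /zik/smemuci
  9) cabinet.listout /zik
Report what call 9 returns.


~$ cabinet.pen p=/zik/smemuci c=gica
  created
~$ cabinet.crv p=/zik/fiba_od
  ok
~$ cabinet.pen p=/zik/fiba_od/plufla c=sni
  created
~$ cabinet.erase p=/zik/fiba_od
  ToolError: not empty
~$ cabinet.pen p=/zik/smepen c=re
  created
~$ tally.bump x=-9/2
  -9/2
~$ tally.lessen x=~it
  0
~$ cabinet.quote p=/zik/smemuci
  gica
~$ cabinet.listout p=/zik
  [fera/, fiba_od/, smemuci, smepen, zi]

Answer: [fera/, fiba_od/, smemuci, smepen, zi]


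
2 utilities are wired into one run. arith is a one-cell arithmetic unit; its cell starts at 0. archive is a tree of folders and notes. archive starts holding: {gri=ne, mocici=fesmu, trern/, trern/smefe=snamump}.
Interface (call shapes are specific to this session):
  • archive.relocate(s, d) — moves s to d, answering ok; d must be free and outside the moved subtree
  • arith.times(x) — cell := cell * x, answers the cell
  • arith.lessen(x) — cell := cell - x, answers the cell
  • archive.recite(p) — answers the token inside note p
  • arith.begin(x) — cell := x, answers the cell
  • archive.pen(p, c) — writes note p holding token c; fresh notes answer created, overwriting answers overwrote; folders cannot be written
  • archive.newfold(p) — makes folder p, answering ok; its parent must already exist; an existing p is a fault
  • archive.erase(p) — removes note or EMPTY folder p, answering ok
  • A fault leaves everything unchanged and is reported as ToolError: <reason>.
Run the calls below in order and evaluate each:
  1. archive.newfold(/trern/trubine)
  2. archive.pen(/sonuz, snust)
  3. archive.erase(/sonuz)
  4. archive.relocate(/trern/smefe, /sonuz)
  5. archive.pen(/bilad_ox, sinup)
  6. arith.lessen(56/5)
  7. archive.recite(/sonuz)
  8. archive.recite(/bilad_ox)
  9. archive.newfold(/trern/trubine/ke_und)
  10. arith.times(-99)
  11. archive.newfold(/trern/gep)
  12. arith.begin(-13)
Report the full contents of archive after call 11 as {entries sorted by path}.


> archive.newfold p: /trern/trubine
  ok
> archive.pen p: /sonuz c: snust
  created
> archive.erase p: /sonuz
  ok
> archive.relocate s: /trern/smefe d: /sonuz
  ok
> archive.pen p: /bilad_ox c: sinup
  created
> arith.lessen x: 56/5
  -56/5
> archive.recite p: /sonuz
  snamump
> archive.recite p: /bilad_ox
  sinup
> archive.newfold p: /trern/trubine/ke_und
  ok
> arith.times x: -99
  5544/5
> archive.newfold p: /trern/gep
  ok
> arith.begin x: -13
  -13

Answer: {bilad_ox=sinup, gri=ne, mocici=fesmu, sonuz=snamump, trern/, trern/gep/, trern/trubine/, trern/trubine/ke_und/}


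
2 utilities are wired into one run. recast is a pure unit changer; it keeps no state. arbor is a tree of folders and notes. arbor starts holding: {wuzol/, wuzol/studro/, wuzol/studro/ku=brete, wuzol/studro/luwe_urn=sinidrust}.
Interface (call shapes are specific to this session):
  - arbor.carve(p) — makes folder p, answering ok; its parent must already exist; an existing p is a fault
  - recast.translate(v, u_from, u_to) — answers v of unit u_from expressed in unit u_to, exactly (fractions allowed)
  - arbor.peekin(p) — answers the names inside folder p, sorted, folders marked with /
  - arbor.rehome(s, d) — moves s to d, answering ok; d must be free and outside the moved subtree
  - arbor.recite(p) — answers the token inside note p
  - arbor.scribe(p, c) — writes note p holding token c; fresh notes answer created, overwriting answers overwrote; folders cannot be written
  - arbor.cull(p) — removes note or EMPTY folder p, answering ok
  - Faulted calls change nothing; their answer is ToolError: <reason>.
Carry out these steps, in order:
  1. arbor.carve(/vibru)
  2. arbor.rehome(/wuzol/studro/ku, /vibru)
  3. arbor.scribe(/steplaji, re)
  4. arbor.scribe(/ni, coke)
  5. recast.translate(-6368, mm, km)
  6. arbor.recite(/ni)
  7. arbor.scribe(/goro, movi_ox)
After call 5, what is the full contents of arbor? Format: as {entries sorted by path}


Answer: {ni=coke, steplaji=re, vibru/, wuzol/, wuzol/studro/, wuzol/studro/ku=brete, wuzol/studro/luwe_urn=sinidrust}

Derivation:
# carve(p→/vibru) -> ok
# rehome(s→/wuzol/studro/ku, d→/vibru) -> ToolError: exists
# scribe(p→/steplaji, c→re) -> created
# scribe(p→/ni, c→coke) -> created
# translate(v→-6368, u_from→mm, u_to→km) -> -199/31250
# recite(p→/ni) -> coke
# scribe(p→/goro, c→movi_ox) -> created


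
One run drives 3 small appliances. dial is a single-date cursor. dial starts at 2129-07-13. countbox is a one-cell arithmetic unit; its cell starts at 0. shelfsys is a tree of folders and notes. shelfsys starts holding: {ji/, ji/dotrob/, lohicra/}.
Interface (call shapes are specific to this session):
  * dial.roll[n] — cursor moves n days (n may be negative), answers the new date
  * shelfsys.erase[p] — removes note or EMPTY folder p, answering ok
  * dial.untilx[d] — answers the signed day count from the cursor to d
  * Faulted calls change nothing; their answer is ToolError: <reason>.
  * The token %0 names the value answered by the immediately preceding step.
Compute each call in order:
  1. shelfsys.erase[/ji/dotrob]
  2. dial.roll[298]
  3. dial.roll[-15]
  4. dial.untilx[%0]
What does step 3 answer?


Answer: 2130-04-22

Derivation:
~$ shelfsys.erase p→/ji/dotrob
  ok
~$ dial.roll n→298
  2130-05-07
~$ dial.roll n→-15
  2130-04-22
~$ dial.untilx d→%0
  0


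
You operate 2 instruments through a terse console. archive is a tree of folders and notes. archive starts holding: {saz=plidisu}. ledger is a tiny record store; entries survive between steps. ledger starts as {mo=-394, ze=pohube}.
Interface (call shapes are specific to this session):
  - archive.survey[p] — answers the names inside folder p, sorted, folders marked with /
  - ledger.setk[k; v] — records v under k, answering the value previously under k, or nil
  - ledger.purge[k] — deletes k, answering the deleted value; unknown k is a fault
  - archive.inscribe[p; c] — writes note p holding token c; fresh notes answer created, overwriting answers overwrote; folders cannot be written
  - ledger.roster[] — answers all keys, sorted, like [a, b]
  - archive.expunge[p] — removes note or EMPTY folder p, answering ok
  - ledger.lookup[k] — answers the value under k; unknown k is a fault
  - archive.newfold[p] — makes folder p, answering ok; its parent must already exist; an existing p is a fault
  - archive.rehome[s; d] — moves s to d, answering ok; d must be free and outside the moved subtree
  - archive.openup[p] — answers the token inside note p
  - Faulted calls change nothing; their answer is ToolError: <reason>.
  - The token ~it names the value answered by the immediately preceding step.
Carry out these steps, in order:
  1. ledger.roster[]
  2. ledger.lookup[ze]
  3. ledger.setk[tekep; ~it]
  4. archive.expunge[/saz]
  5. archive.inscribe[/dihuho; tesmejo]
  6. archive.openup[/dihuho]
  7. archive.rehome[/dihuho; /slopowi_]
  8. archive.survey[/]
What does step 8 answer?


Answer: [slopowi_]

Derivation:
>> ledger.roster()
<< [mo, ze]
>> ledger.lookup(k: ze)
<< pohube
>> ledger.setk(k: tekep, v: ~it)
<< nil
>> archive.expunge(p: /saz)
<< ok
>> archive.inscribe(p: /dihuho, c: tesmejo)
<< created
>> archive.openup(p: /dihuho)
<< tesmejo
>> archive.rehome(s: /dihuho, d: /slopowi_)
<< ok
>> archive.survey(p: /)
<< [slopowi_]


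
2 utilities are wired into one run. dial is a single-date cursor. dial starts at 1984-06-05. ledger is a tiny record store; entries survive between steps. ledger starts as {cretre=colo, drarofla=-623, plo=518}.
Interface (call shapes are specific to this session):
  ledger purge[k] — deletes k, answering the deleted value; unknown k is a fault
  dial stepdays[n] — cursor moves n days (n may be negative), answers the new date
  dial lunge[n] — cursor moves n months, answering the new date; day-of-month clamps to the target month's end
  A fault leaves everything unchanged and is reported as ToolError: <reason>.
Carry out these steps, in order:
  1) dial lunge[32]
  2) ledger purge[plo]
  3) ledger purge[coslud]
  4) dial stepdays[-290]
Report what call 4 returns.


Do: dial lunge[n→32]
See: 1987-02-05
Do: ledger purge[k→plo]
See: 518
Do: ledger purge[k→coslud]
See: ToolError: no such key coslud
Do: dial stepdays[n→-290]
See: 1986-04-21

Answer: 1986-04-21


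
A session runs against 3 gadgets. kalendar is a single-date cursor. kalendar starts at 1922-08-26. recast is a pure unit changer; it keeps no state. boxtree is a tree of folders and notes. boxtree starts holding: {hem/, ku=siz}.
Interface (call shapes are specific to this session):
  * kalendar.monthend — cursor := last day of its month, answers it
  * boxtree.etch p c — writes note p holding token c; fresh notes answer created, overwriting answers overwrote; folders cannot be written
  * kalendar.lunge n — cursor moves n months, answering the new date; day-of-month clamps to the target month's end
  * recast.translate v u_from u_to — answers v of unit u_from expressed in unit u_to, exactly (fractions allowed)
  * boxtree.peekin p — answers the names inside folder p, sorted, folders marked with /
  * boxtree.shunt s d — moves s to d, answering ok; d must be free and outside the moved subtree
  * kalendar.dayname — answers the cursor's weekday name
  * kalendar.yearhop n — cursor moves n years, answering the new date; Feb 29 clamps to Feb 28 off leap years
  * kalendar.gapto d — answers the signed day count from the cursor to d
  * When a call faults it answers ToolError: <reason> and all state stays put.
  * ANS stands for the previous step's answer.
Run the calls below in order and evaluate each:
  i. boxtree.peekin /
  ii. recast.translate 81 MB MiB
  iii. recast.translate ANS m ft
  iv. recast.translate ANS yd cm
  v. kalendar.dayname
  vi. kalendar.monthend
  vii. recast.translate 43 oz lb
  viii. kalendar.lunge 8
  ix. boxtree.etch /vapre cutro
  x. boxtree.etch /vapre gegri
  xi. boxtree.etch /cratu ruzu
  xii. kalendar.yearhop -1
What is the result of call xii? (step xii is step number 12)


~$ boxtree.peekin p→/
:: [hem/, ku]
~$ recast.translate v→81 u_from→MB u_to→MiB
:: 1265625/16384
~$ recast.translate v→ANS u_from→m u_to→ft
:: 263671875/1040384
~$ recast.translate v→ANS u_from→yd u_to→cm
:: 94921875/4096
~$ kalendar.dayname
:: Saturday
~$ kalendar.monthend
:: 1922-08-31
~$ recast.translate v→43 u_from→oz u_to→lb
:: 43/16
~$ kalendar.lunge n→8
:: 1923-04-30
~$ boxtree.etch p→/vapre c→cutro
:: created
~$ boxtree.etch p→/vapre c→gegri
:: overwrote
~$ boxtree.etch p→/cratu c→ruzu
:: created
~$ kalendar.yearhop n→-1
:: 1922-04-30

Answer: 1922-04-30


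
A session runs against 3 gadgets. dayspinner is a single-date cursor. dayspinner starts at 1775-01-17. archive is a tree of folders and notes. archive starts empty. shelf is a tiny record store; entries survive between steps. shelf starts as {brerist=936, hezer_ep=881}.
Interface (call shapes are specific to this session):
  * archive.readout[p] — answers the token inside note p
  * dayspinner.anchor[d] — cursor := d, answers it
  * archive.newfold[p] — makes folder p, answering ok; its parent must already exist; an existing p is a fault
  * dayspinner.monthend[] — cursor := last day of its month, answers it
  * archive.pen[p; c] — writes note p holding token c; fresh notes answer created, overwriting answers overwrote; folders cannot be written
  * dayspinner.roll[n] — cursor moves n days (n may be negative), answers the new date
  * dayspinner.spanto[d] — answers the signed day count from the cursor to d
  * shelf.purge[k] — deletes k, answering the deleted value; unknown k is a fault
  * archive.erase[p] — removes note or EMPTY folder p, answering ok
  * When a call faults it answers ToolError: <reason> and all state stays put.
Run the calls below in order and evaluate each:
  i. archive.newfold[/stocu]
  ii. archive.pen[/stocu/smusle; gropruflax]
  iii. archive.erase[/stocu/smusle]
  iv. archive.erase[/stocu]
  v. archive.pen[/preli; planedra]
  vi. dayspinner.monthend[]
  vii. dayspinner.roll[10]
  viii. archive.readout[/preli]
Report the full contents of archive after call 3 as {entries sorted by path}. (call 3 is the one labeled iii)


> newfold p: /stocu
= ok
> pen p: /stocu/smusle c: gropruflax
= created
> erase p: /stocu/smusle
= ok
> erase p: /stocu
= ok
> pen p: /preli c: planedra
= created
> monthend
= 1775-01-31
> roll n: 10
= 1775-02-10
> readout p: /preli
= planedra

Answer: {stocu/}


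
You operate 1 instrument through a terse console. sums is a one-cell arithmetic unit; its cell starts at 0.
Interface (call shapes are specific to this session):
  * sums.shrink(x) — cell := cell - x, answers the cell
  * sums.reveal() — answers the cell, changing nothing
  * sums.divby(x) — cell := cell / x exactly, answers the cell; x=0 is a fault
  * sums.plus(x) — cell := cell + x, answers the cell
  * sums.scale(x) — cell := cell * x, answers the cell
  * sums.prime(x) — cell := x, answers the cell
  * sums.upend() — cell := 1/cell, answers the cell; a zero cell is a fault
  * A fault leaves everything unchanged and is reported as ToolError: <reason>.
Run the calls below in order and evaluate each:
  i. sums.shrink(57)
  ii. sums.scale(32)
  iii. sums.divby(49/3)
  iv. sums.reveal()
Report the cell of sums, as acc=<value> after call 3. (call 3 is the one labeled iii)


// 1. sums.shrink(x='57') -> -57
// 2. sums.scale(x='32') -> -1824
// 3. sums.divby(x='49/3') -> -5472/49
// 4. sums.reveal() -> -5472/49

Answer: acc=-5472/49


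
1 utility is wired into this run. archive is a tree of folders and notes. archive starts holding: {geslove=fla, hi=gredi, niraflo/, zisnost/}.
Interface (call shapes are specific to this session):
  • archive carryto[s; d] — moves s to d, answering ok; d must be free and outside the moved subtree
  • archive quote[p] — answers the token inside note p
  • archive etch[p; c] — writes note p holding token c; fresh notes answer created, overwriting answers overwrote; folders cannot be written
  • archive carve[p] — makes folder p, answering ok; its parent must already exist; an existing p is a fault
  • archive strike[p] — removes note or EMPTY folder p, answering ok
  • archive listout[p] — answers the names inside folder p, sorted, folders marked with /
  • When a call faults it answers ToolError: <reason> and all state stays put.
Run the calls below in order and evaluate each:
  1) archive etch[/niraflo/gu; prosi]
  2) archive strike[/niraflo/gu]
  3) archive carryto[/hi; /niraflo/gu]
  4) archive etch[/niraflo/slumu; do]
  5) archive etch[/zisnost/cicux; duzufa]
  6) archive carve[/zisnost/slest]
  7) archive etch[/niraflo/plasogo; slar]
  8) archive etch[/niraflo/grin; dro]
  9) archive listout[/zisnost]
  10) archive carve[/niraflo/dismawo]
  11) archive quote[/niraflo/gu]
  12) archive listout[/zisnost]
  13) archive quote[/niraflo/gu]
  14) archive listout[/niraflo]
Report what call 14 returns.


Step: archive etch[p→/niraflo/gu; c→prosi]
Result: created
Step: archive strike[p→/niraflo/gu]
Result: ok
Step: archive carryto[s→/hi; d→/niraflo/gu]
Result: ok
Step: archive etch[p→/niraflo/slumu; c→do]
Result: created
Step: archive etch[p→/zisnost/cicux; c→duzufa]
Result: created
Step: archive carve[p→/zisnost/slest]
Result: ok
Step: archive etch[p→/niraflo/plasogo; c→slar]
Result: created
Step: archive etch[p→/niraflo/grin; c→dro]
Result: created
Step: archive listout[p→/zisnost]
Result: [cicux, slest/]
Step: archive carve[p→/niraflo/dismawo]
Result: ok
Step: archive quote[p→/niraflo/gu]
Result: gredi
Step: archive listout[p→/zisnost]
Result: [cicux, slest/]
Step: archive quote[p→/niraflo/gu]
Result: gredi
Step: archive listout[p→/niraflo]
Result: [dismawo/, grin, gu, plasogo, slumu]

Answer: [dismawo/, grin, gu, plasogo, slumu]


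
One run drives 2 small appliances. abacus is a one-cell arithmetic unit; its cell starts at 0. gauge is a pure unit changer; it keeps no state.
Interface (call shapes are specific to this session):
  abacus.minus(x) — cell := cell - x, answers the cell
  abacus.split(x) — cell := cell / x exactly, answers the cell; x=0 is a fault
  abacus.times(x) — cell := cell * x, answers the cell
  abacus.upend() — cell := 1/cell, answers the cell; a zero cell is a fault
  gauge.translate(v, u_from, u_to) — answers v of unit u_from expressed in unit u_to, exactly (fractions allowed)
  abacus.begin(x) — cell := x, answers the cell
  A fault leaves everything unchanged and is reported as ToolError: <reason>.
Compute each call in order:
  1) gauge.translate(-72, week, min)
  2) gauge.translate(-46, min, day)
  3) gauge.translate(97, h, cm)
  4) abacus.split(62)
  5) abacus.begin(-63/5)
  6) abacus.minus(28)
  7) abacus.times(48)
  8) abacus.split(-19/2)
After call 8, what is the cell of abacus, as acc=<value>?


-> translate(v=-72, u_from=week, u_to=min)
<- -725760
-> translate(v=-46, u_from=min, u_to=day)
<- -23/720
-> translate(v=97, u_from=h, u_to=cm)
<- ToolError: incompatible units
-> split(x=62)
<- 0
-> begin(x=-63/5)
<- -63/5
-> minus(x=28)
<- -203/5
-> times(x=48)
<- -9744/5
-> split(x=-19/2)
<- 19488/95

Answer: acc=19488/95


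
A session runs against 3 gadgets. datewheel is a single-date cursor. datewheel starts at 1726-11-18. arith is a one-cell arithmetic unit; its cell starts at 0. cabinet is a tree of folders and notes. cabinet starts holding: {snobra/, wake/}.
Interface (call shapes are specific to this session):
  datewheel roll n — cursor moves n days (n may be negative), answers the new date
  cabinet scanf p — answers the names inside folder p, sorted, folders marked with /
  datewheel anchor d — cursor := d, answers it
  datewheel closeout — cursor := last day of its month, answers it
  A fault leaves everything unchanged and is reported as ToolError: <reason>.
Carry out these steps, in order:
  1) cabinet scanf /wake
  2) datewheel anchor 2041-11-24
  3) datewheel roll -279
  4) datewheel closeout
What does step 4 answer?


Answer: 2041-02-28

Derivation:
Step: cabinet scanf[p: /wake]
Result: []
Step: datewheel anchor[d: 2041-11-24]
Result: 2041-11-24
Step: datewheel roll[n: -279]
Result: 2041-02-18
Step: datewheel closeout[]
Result: 2041-02-28


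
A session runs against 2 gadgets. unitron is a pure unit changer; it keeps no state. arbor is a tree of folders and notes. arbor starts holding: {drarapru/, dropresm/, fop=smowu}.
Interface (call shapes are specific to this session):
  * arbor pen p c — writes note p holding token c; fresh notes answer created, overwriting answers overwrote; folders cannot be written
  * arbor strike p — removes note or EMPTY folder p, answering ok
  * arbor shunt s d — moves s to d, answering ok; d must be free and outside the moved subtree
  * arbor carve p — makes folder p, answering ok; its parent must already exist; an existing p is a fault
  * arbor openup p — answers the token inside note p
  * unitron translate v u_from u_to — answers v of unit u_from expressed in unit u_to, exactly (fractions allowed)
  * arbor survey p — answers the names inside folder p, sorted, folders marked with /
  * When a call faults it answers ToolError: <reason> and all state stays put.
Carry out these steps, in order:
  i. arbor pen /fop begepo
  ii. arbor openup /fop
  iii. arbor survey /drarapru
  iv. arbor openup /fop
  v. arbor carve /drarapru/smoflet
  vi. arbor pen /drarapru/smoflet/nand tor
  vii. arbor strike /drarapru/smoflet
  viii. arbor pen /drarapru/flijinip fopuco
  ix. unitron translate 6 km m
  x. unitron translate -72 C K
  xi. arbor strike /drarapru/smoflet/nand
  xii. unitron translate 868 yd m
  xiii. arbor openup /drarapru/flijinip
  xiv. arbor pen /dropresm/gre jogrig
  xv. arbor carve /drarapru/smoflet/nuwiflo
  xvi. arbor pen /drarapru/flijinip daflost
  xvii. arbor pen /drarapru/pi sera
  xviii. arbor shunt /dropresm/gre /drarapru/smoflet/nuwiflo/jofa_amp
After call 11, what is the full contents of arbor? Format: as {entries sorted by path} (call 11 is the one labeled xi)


Answer: {drarapru/, drarapru/flijinip=fopuco, drarapru/smoflet/, dropresm/, fop=begepo}

Derivation:
Now I run arbor pen using p='/fop', c='begepo', and get overwrote.
Calling arbor openup using p='/fop', and see begepo.
Calling arbor survey using p='/drarapru', giving [].
Now I run arbor openup using p='/fop', — result: begepo.
I invoke arbor carve using p='/drarapru/smoflet': ok.
I try arbor pen using p='/drarapru/smoflet/nand', c='tor', and get created.
Now I run arbor strike using p='/drarapru/smoflet', which returns ToolError: not empty.
I call arbor pen using p='/drarapru/flijinip', c='fopuco': created.
Then unitron translate using v='6', u_from='km', u_to='m': 6000.
Invoking unitron translate using v='-72', u_from='C', u_to='K', and observe 4023/20.
Now I run arbor strike using p='/drarapru/smoflet/nand', and get ok.
Using unitron translate using v='868', u_from='yd', u_to='m', and see 496062/625.
I invoke arbor openup using p='/drarapru/flijinip': fopuco.
Invoking arbor pen using p='/dropresm/gre', c='jogrig', giving created.
Invoking arbor carve using p='/drarapru/smoflet/nuwiflo', and see ok.
I use arbor pen using p='/drarapru/flijinip', c='daflost', — result: overwrote.
I invoke arbor pen using p='/drarapru/pi', c='sera', giving created.
Invoking arbor shunt using s='/dropresm/gre', d='/drarapru/smoflet/nuwiflo/jofa_amp', giving ok.


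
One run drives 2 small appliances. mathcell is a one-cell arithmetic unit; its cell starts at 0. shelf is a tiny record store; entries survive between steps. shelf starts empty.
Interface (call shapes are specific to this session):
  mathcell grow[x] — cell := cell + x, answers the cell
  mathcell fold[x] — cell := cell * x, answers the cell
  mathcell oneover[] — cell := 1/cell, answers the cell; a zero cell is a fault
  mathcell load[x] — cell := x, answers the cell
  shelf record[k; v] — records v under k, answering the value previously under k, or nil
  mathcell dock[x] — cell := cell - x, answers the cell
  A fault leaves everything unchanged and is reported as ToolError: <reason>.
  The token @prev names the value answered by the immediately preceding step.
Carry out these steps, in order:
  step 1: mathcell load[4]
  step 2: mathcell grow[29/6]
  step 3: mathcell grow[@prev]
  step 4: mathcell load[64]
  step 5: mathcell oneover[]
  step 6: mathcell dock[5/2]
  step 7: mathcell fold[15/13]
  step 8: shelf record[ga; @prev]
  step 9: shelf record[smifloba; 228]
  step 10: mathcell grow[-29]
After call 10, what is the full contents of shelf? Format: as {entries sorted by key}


Act: mathcell load[x=4]
Obs: 4
Act: mathcell grow[x=29/6]
Obs: 53/6
Act: mathcell grow[x=@prev]
Obs: 53/3
Act: mathcell load[x=64]
Obs: 64
Act: mathcell oneover[]
Obs: 1/64
Act: mathcell dock[x=5/2]
Obs: -159/64
Act: mathcell fold[x=15/13]
Obs: -2385/832
Act: shelf record[k=ga; v=@prev]
Obs: nil
Act: shelf record[k=smifloba; v=228]
Obs: nil
Act: mathcell grow[x=-29]
Obs: -26513/832

Answer: {ga=-2385/832, smifloba=228}


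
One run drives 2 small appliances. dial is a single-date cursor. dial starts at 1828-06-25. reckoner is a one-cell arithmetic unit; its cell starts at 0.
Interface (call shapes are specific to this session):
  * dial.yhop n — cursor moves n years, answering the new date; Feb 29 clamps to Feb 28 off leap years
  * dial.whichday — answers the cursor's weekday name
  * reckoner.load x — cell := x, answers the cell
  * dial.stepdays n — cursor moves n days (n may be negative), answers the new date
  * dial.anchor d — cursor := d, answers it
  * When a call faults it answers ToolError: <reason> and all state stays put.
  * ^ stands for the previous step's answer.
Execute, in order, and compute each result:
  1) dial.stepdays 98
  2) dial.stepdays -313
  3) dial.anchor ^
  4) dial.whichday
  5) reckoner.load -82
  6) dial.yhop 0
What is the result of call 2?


Using stepdays passing n='98', which returns 1828-10-01.
I call stepdays passing n='-313', giving 1827-11-23.
Calling anchor passing d='^', giving 1827-11-23.
Now I run whichday, and get Friday.
Calling load passing x='-82', yielding -82.
I try yhop passing n='0', and get 1827-11-23.

Answer: 1827-11-23


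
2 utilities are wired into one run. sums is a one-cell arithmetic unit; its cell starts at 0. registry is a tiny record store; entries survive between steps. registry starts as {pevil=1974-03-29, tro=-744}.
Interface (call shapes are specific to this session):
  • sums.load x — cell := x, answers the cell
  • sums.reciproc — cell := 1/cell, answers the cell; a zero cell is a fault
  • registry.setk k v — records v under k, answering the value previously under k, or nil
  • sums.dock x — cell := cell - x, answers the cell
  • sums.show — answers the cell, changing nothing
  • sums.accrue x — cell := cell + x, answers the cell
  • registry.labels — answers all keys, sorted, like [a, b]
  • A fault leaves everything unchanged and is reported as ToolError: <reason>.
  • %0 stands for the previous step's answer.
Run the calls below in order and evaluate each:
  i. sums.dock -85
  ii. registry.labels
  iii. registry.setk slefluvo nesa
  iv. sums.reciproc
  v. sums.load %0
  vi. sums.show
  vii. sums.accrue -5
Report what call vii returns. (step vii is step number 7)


I run dock on -85, — result: 85.
I invoke labels(), and get [pevil, tro].
Now I run setk on slefluvo, nesa, and see nil.
Invoking reciproc, and get 1/85.
Next I call load on %0, yielding 1/85.
Invoking show: 1/85.
I invoke accrue on -5: -424/85.

Answer: -424/85
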